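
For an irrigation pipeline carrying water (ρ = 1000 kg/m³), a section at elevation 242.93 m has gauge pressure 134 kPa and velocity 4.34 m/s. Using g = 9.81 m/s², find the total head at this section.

h ≈ 257.55 m

Pressure head ψ = P/(ρg) = 134×1000 / (1000 × 9.81) = 13.66 m.
Velocity head = v²/(2g) = 4.34² / (2 × 9.81) = 0.960 m.
h = z + ψ + v²/(2g) = 242.93 + 13.66 + 0.960 = 257.55 m.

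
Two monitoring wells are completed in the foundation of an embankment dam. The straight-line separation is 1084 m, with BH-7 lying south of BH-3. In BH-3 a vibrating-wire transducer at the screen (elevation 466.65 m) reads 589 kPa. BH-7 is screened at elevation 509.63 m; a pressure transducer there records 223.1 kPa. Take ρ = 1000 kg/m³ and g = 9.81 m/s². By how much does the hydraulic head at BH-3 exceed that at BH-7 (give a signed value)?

Δh ≈ -5.68 m

Pressure head at BH-3: ψ = P/(ρg) = 589×1000 / (1000 × 9.81) = 60.04 m.
Total head at BH-3: h = z + ψ = 466.65 + 60.04 = 526.69 m.
Pressure head at BH-7: ψ = P/(ρg) = 223.1×1000 / (1000 × 9.81) = 22.74 m.
Total head at BH-7: h = z + ψ = 509.63 + 22.74 = 532.37 m.
Head difference: h(BH-3) − h(BH-7) = 526.69 − 532.37 = -5.68 m.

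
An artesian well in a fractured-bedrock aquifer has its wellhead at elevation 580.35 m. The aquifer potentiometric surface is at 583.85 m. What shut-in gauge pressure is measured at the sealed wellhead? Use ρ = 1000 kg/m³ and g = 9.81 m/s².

P ≈ 34.3 kPa

Head above the cap: Δh = 583.85 − 580.35 = 3.50 m.
P = ρgΔh = 1000 × 9.81 × 3.50 = 34335 Pa ≈ 34.3 kPa.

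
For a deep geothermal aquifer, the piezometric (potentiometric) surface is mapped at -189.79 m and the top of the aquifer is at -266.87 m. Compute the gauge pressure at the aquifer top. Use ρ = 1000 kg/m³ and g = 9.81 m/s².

Pressure head at the aquifer top: ψ = h − z = -189.79 − (-266.87) = 77.08 m.
P = ρgψ = 1000 × 9.81 × 77.08 = 756155 Pa ≈ 756 kPa.

P ≈ 756 kPa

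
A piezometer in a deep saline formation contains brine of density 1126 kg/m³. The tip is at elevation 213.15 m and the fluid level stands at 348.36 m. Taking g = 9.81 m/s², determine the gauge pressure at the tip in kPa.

Pressure head ψ = h − z = 348.36 − 213.15 = 135.21 m.
P = ρgψ = 1126 × 9.81 × 135.21 = 1493538 Pa ≈ 1490 kPa.

P ≈ 1490 kPa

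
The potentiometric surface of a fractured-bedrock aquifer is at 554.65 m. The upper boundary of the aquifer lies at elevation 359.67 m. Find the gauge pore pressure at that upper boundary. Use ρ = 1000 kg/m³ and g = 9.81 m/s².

Pressure head at the aquifer top: ψ = h − z = 554.65 − 359.67 = 194.98 m.
P = ρgψ = 1000 × 9.81 × 194.98 = 1912754 Pa ≈ 1910 kPa.

P ≈ 1910 kPa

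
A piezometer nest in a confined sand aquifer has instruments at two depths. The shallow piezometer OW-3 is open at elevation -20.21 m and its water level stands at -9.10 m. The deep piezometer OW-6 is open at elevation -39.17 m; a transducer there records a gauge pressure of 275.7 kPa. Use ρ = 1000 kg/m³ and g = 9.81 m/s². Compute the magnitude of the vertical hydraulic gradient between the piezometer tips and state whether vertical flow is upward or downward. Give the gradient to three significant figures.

|i_v| ≈ 0.104; vertical flow is downward

Total head at OW-3: h = -9.10 m (water level in the standpipe).
Pressure head at OW-6: ψ = P/(ρg) = 275.7×1000 / (1000 × 9.81) = 28.10 m.
Total head at OW-6: h = z + ψ = -39.17 + 28.10 = -11.07 m.
Δh = h(OW-3) − h(OW-6) = -9.10 − (-11.07) = 1.97 m.
Vertical separation Δz = -20.21 − (-39.17) = 18.96 m.
|i_v| = |Δh| / Δz = 1.97 / 18.96 = 0.104.
Head is higher in the shallow piezometer, so vertical flow is downward (recharge condition).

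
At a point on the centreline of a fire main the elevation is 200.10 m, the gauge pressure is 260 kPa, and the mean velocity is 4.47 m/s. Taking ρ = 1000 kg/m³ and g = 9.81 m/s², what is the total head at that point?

Pressure head ψ = P/(ρg) = 260×1000 / (1000 × 9.81) = 26.50 m.
Velocity head = v²/(2g) = 4.47² / (2 × 9.81) = 1.018 m.
h = z + ψ + v²/(2g) = 200.10 + 26.50 + 1.018 = 227.62 m.

h ≈ 227.62 m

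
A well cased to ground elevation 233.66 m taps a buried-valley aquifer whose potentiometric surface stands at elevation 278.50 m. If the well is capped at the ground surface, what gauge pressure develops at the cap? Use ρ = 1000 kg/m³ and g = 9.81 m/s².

Head above the cap: Δh = 278.50 − 233.66 = 44.84 m.
P = ρgΔh = 1000 × 9.81 × 44.84 = 439880 Pa ≈ 440 kPa.

P ≈ 440 kPa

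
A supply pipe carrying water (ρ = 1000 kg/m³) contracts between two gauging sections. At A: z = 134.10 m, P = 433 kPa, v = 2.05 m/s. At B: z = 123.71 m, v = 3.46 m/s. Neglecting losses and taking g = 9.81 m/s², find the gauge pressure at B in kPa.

P₂ ≈ 531 kPa

Pressure head at A: ψ₁ = P₁/(ρg) = 433×1000 / (1000 × 9.81) = 44.14 m.
Velocity heads: v₁²/2g = 2.05²/19.62 = 0.214 m; v₂²/2g = 3.46²/19.62 = 0.610 m.
Total head H = z₁ + ψ₁ + v₁²/2g = 134.10 + 44.14 + 0.214 = 178.45 m.
ψ₂ = H − z₂ − v₂²/2g = 178.45 − 123.71 − 0.610 = 54.13 m.
P₂ = ρgψ₂ = 1000 × 9.81 × 54.13 ≈ 531 kPa.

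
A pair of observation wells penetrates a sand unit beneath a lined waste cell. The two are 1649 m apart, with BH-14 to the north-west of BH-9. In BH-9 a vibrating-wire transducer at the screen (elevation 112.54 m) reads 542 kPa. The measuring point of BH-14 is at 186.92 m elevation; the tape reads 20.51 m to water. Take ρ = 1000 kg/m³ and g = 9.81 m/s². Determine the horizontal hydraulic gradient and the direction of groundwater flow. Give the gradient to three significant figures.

i ≈ 0.000837; groundwater flows toward the north-west

Pressure head at BH-9: ψ = P/(ρg) = 542×1000 / (1000 × 9.81) = 55.25 m.
Total head at BH-9: h = z + ψ = 112.54 + 55.25 = 167.79 m.
Total head at BH-14: h = 186.92 − 20.51 = 166.41 m.
Head difference: h(BH-9) − h(BH-14) = 167.79 − 166.41 = 1.38 m.
Hydraulic gradient: i = |Δh| / L = 1.38 / 1649 = 0.000837.
Flow is from higher to lower head: from BH-9 toward BH-14, i.e. toward the north-west.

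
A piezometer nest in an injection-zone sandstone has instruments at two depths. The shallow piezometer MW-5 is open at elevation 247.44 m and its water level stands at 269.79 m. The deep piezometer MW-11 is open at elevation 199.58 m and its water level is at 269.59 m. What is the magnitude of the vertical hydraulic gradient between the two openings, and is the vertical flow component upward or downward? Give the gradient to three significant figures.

Total head at MW-5: h = 269.79 m (water level in the standpipe).
Total head at MW-11: h = 269.59 m.
Δh = h(MW-5) − h(MW-11) = 269.79 − 269.59 = 0.20 m.
Vertical separation Δz = 247.44 − 199.58 = 47.86 m.
|i_v| = |Δh| / Δz = 0.20 / 47.86 = 0.00418.
Head is higher in the shallow piezometer, so vertical flow is downward (recharge condition).

|i_v| ≈ 0.00418; vertical flow is downward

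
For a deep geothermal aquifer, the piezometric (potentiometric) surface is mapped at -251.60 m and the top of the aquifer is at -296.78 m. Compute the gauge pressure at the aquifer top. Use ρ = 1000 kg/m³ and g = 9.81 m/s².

P ≈ 443 kPa

Pressure head at the aquifer top: ψ = h − z = -251.60 − (-296.78) = 45.18 m.
P = ρgψ = 1000 × 9.81 × 45.18 = 443216 Pa ≈ 443 kPa.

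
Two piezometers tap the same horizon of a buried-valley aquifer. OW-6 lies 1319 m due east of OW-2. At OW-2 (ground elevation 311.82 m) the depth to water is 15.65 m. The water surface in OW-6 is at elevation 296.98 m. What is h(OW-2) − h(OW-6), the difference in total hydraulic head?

Δh ≈ -0.81 m

Total head at OW-2: h = 311.82 − 15.65 = 296.17 m.
Total head at OW-6: h = 296.98 m (water level in the piezometer is the total head).
Head difference: h(OW-2) − h(OW-6) = 296.17 − 296.98 = -0.81 m.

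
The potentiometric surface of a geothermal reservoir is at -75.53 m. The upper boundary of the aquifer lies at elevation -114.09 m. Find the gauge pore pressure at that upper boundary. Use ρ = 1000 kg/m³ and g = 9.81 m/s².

Pressure head at the aquifer top: ψ = h − z = -75.53 − (-114.09) = 38.56 m.
P = ρgψ = 1000 × 9.81 × 38.56 = 378274 Pa ≈ 378 kPa.

P ≈ 378 kPa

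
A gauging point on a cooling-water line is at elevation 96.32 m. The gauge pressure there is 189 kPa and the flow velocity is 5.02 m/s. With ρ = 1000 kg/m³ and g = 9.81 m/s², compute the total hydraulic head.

Pressure head ψ = P/(ρg) = 189×1000 / (1000 × 9.81) = 19.27 m.
Velocity head = v²/(2g) = 5.02² / (2 × 9.81) = 1.284 m.
h = z + ψ + v²/(2g) = 96.32 + 19.27 + 1.284 = 116.87 m.

h ≈ 116.87 m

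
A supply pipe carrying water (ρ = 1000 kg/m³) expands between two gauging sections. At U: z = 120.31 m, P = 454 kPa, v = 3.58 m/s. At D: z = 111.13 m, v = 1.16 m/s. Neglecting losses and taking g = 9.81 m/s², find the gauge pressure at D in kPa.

Pressure head at U: ψ₁ = P₁/(ρg) = 454×1000 / (1000 × 9.81) = 46.28 m.
Velocity heads: v₁²/2g = 3.58²/19.62 = 0.653 m; v₂²/2g = 1.16²/19.62 = 0.069 m.
Total head H = z₁ + ψ₁ + v₁²/2g = 120.31 + 46.28 + 0.653 = 167.24 m.
ψ₂ = H − z₂ − v₂²/2g = 167.24 − 111.13 − 0.069 = 56.04 m.
P₂ = ρgψ₂ = 1000 × 9.81 × 56.04 ≈ 550 kPa.

P₂ ≈ 550 kPa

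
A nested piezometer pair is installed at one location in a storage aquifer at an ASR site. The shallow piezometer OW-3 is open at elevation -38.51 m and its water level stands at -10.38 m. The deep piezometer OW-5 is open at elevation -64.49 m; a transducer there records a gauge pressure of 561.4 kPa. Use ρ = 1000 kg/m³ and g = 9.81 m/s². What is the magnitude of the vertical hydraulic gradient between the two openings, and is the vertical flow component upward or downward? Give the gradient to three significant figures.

Total head at OW-3: h = -10.38 m (water level in the standpipe).
Pressure head at OW-5: ψ = P/(ρg) = 561.4×1000 / (1000 × 9.81) = 57.23 m.
Total head at OW-5: h = z + ψ = -64.49 + 57.23 = -7.26 m.
Δh = h(OW-3) − h(OW-5) = -10.38 − (-7.26) = -3.12 m.
Vertical separation Δz = -38.51 − (-64.49) = 25.98 m.
|i_v| = |Δh| / Δz = 3.12 / 25.98 = 0.120.
Head is higher in the deep piezometer, so vertical flow is upward (discharge condition).

|i_v| ≈ 0.120; vertical flow is upward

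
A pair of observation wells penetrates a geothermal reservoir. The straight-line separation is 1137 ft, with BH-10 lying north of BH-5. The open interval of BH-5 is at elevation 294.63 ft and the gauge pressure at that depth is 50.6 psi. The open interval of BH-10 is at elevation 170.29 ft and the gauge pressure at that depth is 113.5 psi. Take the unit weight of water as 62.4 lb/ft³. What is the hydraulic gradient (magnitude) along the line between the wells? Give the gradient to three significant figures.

i ≈ 0.0183

Pressure head at BH-5: ψ = 144·P/γ = 144 × 50.6 / 62.4 = 116.77 ft.
Total head at BH-5: h = z + ψ = 294.63 + 116.77 = 411.40 ft.
Pressure head at BH-10: ψ = 144·P/γ = 144 × 113.5 / 62.4 = 261.92 ft.
Total head at BH-10: h = z + ψ = 170.29 + 261.92 = 432.21 ft.
Head difference: h(BH-5) − h(BH-10) = 411.40 − 432.21 = -20.81 ft.
Hydraulic gradient: i = |Δh| / L = 20.81 / 1137 = 0.0183.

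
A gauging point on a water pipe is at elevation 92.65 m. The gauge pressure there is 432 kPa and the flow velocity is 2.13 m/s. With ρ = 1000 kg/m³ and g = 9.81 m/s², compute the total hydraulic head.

Pressure head ψ = P/(ρg) = 432×1000 / (1000 × 9.81) = 44.04 m.
Velocity head = v²/(2g) = 2.13² / (2 × 9.81) = 0.231 m.
h = z + ψ + v²/(2g) = 92.65 + 44.04 + 0.231 = 136.92 m.

h ≈ 136.92 m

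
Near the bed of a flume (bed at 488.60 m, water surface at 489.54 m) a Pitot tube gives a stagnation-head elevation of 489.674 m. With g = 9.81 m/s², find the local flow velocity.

v ≈ 1.62 m/s

Near the bed, under hydrostatic conditions, the piezometric head (z + ψ) equals the free-surface elevation, 489.54 m.
Velocity head = total − piezometric = 489.674 − 489.54 = 0.134 m.
v = √(2g·h_v) = √(2 × 9.81 × 0.134) = 1.62 m/s.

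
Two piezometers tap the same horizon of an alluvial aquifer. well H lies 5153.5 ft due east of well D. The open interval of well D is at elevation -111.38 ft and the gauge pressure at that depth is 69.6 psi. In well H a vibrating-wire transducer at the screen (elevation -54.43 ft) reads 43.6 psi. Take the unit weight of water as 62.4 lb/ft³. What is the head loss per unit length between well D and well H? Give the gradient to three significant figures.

Pressure head at well D: ψ = 144·P/γ = 144 × 69.6 / 62.4 = 160.62 ft.
Total head at well D: h = z + ψ = -111.38 + 160.62 = 49.24 ft.
Pressure head at well H: ψ = 144·P/γ = 144 × 43.6 / 62.4 = 100.62 ft.
Total head at well H: h = z + ψ = -54.43 + 100.62 = 46.19 ft.
Head difference: h(well D) − h(well H) = 49.24 − 46.19 = 3.05 ft.
Hydraulic gradient: i = |Δh| / L = 3.05 / 5153.5 = 0.000592.

i ≈ 0.000592 ft/ft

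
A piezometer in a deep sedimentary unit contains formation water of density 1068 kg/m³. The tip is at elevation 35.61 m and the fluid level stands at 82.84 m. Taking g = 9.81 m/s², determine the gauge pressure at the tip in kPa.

Pressure head ψ = h − z = 82.84 − 35.61 = 47.23 m.
P = ρgψ = 1068 × 9.81 × 47.23 = 494832 Pa ≈ 495 kPa.

P ≈ 495 kPa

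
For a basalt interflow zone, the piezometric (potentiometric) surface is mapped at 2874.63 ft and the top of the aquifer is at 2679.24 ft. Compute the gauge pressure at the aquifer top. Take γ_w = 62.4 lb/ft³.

Pressure head at the aquifer top: ψ = h − z = 2874.63 − 2679.24 = 195.39 ft.
P = γψ/144 = 62.4 × 195.39 / 144 = 84.7 psi.

P ≈ 84.7 psi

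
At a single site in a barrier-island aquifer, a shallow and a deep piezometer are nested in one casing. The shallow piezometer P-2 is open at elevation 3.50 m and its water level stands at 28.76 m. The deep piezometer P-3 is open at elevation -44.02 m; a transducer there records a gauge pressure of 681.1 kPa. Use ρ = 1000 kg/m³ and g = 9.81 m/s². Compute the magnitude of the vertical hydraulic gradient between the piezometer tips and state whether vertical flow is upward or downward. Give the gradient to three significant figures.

|i_v| ≈ 0.0705; vertical flow is downward

Total head at P-2: h = 28.76 m (water level in the standpipe).
Pressure head at P-3: ψ = P/(ρg) = 681.1×1000 / (1000 × 9.81) = 69.43 m.
Total head at P-3: h = z + ψ = -44.02 + 69.43 = 25.41 m.
Δh = h(P-2) − h(P-3) = 28.76 − 25.41 = 3.35 m.
Vertical separation Δz = 3.50 − (-44.02) = 47.52 m.
|i_v| = |Δh| / Δz = 3.35 / 47.52 = 0.0705.
Head is higher in the shallow piezometer, so vertical flow is downward (recharge condition).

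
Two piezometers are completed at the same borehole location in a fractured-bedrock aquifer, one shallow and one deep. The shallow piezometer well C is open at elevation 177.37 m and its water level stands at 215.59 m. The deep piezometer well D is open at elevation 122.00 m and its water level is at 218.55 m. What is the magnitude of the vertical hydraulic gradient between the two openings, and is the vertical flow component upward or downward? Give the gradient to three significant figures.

Total head at well C: h = 215.59 m (water level in the standpipe).
Total head at well D: h = 218.55 m.
Δh = h(well C) − h(well D) = 215.59 − 218.55 = -2.96 m.
Vertical separation Δz = 177.37 − 122.00 = 55.37 m.
|i_v| = |Δh| / Δz = 2.96 / 55.37 = 0.0535.
Head is higher in the deep piezometer, so vertical flow is upward (discharge condition).

|i_v| ≈ 0.0535; vertical flow is upward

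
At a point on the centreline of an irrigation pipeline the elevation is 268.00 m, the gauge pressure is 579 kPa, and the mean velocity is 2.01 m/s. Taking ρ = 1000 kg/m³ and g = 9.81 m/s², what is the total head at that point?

Pressure head ψ = P/(ρg) = 579×1000 / (1000 × 9.81) = 59.02 m.
Velocity head = v²/(2g) = 2.01² / (2 × 9.81) = 0.206 m.
h = z + ψ + v²/(2g) = 268.00 + 59.02 + 0.206 = 327.23 m.

h ≈ 327.23 m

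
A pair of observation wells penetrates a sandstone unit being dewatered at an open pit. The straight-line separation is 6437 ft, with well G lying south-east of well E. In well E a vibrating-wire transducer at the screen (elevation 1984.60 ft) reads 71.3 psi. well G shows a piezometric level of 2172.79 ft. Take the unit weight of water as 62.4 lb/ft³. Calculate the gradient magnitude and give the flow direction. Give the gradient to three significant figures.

Pressure head at well E: ψ = 144·P/γ = 144 × 71.3 / 62.4 = 164.54 ft.
Total head at well E: h = z + ψ = 1984.60 + 164.54 = 2149.14 ft.
Total head at well G: h = 2172.79 ft (water level in the piezometer is the total head).
Head difference: h(well E) − h(well G) = 2149.14 − 2172.79 = -23.65 ft.
Hydraulic gradient: i = |Δh| / L = 23.65 / 6437 = 0.00367.
Flow is from higher to lower head: from well G toward well E, i.e. toward the north-west.

i ≈ 0.00367; groundwater flows toward the north-west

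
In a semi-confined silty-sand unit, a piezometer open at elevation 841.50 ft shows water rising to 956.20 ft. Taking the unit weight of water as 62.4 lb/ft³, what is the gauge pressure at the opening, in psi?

Pressure head ψ = h − z = 956.20 − 841.50 = 114.70 ft.
P = γ·ψ / 144 = 62.4 × 114.70 / 144 = 49.7 psi.

P ≈ 49.7 psi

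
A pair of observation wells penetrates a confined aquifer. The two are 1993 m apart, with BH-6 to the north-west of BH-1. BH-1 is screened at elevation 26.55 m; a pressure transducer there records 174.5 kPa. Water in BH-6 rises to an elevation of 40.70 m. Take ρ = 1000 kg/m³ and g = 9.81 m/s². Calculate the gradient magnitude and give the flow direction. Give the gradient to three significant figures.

Pressure head at BH-1: ψ = P/(ρg) = 174.5×1000 / (1000 × 9.81) = 17.79 m.
Total head at BH-1: h = z + ψ = 26.55 + 17.79 = 44.34 m.
Total head at BH-6: h = 40.70 m (water level in the piezometer is the total head).
Head difference: h(BH-1) − h(BH-6) = 44.34 − 40.70 = 3.64 m.
Hydraulic gradient: i = |Δh| / L = 3.64 / 1993 = 0.00183.
Flow is from higher to lower head: from BH-1 toward BH-6, i.e. toward the north-west.

i ≈ 0.00183; groundwater flows toward the north-west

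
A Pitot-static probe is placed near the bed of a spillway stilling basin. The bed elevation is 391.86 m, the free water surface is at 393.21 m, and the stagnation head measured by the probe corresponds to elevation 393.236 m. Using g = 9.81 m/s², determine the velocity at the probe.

v ≈ 0.714 m/s

Near the bed, under hydrostatic conditions, the piezometric head (z + ψ) equals the free-surface elevation, 393.21 m.
Velocity head = total − piezometric = 393.236 − 393.21 = 0.026 m.
v = √(2g·h_v) = √(2 × 9.81 × 0.026) = 0.714 m/s.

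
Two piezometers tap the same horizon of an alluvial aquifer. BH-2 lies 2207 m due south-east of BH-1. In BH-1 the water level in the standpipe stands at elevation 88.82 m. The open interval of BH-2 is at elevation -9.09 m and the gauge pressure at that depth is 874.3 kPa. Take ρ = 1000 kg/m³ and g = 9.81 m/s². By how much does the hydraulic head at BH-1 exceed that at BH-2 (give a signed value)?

Total head at BH-1: h = 88.82 m (water level in the piezometer is the total head).
Pressure head at BH-2: ψ = P/(ρg) = 874.3×1000 / (1000 × 9.81) = 89.12 m.
Total head at BH-2: h = z + ψ = -9.09 + 89.12 = 80.03 m.
Head difference: h(BH-1) − h(BH-2) = 88.82 − 80.03 = 8.79 m.

Δh ≈ 8.79 m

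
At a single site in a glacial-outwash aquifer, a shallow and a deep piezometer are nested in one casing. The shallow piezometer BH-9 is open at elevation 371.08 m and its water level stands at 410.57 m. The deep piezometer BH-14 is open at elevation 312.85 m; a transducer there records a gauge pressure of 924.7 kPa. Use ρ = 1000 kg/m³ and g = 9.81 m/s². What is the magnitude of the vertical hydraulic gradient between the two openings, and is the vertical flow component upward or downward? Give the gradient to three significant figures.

Total head at BH-9: h = 410.57 m (water level in the standpipe).
Pressure head at BH-14: ψ = P/(ρg) = 924.7×1000 / (1000 × 9.81) = 94.26 m.
Total head at BH-14: h = z + ψ = 312.85 + 94.26 = 407.11 m.
Δh = h(BH-9) − h(BH-14) = 410.57 − 407.11 = 3.46 m.
Vertical separation Δz = 371.08 − 312.85 = 58.23 m.
|i_v| = |Δh| / Δz = 3.46 / 58.23 = 0.0594.
Head is higher in the shallow piezometer, so vertical flow is downward (recharge condition).

|i_v| ≈ 0.0594; vertical flow is downward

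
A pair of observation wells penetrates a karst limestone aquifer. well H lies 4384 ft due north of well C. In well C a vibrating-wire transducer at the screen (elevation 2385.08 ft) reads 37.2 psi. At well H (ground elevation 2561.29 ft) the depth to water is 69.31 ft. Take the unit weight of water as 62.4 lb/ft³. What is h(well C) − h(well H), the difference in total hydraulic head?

Δh ≈ -21.05 ft

Pressure head at well C: ψ = 144·P/γ = 144 × 37.2 / 62.4 = 85.85 ft.
Total head at well C: h = z + ψ = 2385.08 + 85.85 = 2470.93 ft.
Total head at well H: h = 2561.29 − 69.31 = 2491.98 ft.
Head difference: h(well C) − h(well H) = 2470.93 − 2491.98 = -21.05 ft.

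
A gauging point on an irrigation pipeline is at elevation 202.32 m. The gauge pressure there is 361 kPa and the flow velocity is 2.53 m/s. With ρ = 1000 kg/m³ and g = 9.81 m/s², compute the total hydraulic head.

Pressure head ψ = P/(ρg) = 361×1000 / (1000 × 9.81) = 36.80 m.
Velocity head = v²/(2g) = 2.53² / (2 × 9.81) = 0.326 m.
h = z + ψ + v²/(2g) = 202.32 + 36.80 + 0.326 = 239.45 m.

h ≈ 239.45 m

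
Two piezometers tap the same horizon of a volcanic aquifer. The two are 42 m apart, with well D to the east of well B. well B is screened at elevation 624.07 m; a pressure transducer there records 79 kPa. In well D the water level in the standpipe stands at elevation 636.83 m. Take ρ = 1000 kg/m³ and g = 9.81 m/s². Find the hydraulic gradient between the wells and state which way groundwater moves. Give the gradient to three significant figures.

Pressure head at well B: ψ = P/(ρg) = 79×1000 / (1000 × 9.81) = 8.05 m.
Total head at well B: h = z + ψ = 624.07 + 8.05 = 632.12 m.
Total head at well D: h = 636.83 m (water level in the piezometer is the total head).
Head difference: h(well B) − h(well D) = 632.12 − 636.83 = -4.71 m.
Hydraulic gradient: i = |Δh| / L = 4.71 / 42 = 0.112.
Flow is from higher to lower head: from well D toward well B, i.e. toward the west.

i ≈ 0.112; groundwater flows toward the west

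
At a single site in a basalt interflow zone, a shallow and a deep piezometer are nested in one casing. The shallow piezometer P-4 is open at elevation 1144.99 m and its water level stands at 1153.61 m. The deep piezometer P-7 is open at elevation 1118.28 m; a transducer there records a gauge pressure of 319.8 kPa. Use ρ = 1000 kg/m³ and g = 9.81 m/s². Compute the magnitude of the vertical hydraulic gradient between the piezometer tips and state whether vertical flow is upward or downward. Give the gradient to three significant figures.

|i_v| ≈ 0.102; vertical flow is downward

Total head at P-4: h = 1153.61 m (water level in the standpipe).
Pressure head at P-7: ψ = P/(ρg) = 319.8×1000 / (1000 × 9.81) = 32.60 m.
Total head at P-7: h = z + ψ = 1118.28 + 32.60 = 1150.88 m.
Δh = h(P-4) − h(P-7) = 1153.61 − 1150.88 = 2.73 m.
Vertical separation Δz = 1144.99 − 1118.28 = 26.71 m.
|i_v| = |Δh| / Δz = 2.73 / 26.71 = 0.102.
Head is higher in the shallow piezometer, so vertical flow is downward (recharge condition).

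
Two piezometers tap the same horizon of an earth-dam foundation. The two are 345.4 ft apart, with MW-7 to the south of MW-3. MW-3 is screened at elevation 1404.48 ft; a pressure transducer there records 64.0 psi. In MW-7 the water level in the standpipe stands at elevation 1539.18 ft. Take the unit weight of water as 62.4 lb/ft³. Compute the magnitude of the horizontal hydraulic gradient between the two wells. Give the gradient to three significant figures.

i ≈ 0.0376

Pressure head at MW-3: ψ = 144·P/γ = 144 × 64.0 / 62.4 = 147.69 ft.
Total head at MW-3: h = z + ψ = 1404.48 + 147.69 = 1552.17 ft.
Total head at MW-7: h = 1539.18 ft (water level in the piezometer is the total head).
Head difference: h(MW-3) − h(MW-7) = 1552.17 − 1539.18 = 12.99 ft.
Hydraulic gradient: i = |Δh| / L = 12.99 / 345.4 = 0.0376.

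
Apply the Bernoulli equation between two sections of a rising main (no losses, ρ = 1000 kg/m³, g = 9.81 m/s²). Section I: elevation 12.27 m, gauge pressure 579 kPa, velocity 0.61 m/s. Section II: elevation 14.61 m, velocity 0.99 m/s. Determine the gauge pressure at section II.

P₂ ≈ 556 kPa

Pressure head at I: ψ₁ = P₁/(ρg) = 579×1000 / (1000 × 9.81) = 59.02 m.
Velocity heads: v₁²/2g = 0.61²/19.62 = 0.019 m; v₂²/2g = 0.99²/19.62 = 0.050 m.
Total head H = z₁ + ψ₁ + v₁²/2g = 12.27 + 59.02 + 0.019 = 71.31 m.
ψ₂ = H − z₂ − v₂²/2g = 71.31 − 14.61 − 0.050 = 56.65 m.
P₂ = ρgψ₂ = 1000 × 9.81 × 56.65 ≈ 556 kPa.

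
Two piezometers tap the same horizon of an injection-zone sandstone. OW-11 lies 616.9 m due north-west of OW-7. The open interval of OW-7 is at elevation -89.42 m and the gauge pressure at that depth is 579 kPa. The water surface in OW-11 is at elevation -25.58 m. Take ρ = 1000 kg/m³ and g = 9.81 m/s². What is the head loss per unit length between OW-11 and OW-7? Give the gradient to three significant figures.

Pressure head at OW-7: ψ = P/(ρg) = 579×1000 / (1000 × 9.81) = 59.02 m.
Total head at OW-7: h = z + ψ = -89.42 + 59.02 = -30.40 m.
Total head at OW-11: h = -25.58 m (water level in the piezometer is the total head).
Head difference: h(OW-7) − h(OW-11) = -30.40 − (-25.58) = -4.82 m.
Hydraulic gradient: i = |Δh| / L = 4.82 / 616.9 = 0.00781.

i ≈ 0.00781 m/m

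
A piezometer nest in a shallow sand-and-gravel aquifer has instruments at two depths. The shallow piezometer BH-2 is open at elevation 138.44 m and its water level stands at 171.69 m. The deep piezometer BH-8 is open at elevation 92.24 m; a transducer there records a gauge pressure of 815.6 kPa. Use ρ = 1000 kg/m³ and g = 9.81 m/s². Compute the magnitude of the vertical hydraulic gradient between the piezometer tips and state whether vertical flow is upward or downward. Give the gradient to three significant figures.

Total head at BH-2: h = 171.69 m (water level in the standpipe).
Pressure head at BH-8: ψ = P/(ρg) = 815.6×1000 / (1000 × 9.81) = 83.14 m.
Total head at BH-8: h = z + ψ = 92.24 + 83.14 = 175.38 m.
Δh = h(BH-2) − h(BH-8) = 171.69 − 175.38 = -3.69 m.
Vertical separation Δz = 138.44 − 92.24 = 46.20 m.
|i_v| = |Δh| / Δz = 3.69 / 46.20 = 0.0799.
Head is higher in the deep piezometer, so vertical flow is upward (discharge condition).

|i_v| ≈ 0.0799; vertical flow is upward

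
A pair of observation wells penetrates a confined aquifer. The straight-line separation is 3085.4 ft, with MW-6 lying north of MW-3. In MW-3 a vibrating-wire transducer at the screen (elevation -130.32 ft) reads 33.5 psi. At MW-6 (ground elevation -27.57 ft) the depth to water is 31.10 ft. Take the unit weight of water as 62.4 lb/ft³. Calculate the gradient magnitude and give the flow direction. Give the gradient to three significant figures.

Pressure head at MW-3: ψ = 144·P/γ = 144 × 33.5 / 62.4 = 77.31 ft.
Total head at MW-3: h = z + ψ = -130.32 + 77.31 = -53.01 ft.
Total head at MW-6: h = -27.57 − 31.10 = -58.67 ft.
Head difference: h(MW-3) − h(MW-6) = -53.01 − (-58.67) = 5.66 ft.
Hydraulic gradient: i = |Δh| / L = 5.66 / 3085.4 = 0.00183.
Flow is from higher to lower head: from MW-3 toward MW-6, i.e. toward the north.

i ≈ 0.00183; groundwater flows toward the north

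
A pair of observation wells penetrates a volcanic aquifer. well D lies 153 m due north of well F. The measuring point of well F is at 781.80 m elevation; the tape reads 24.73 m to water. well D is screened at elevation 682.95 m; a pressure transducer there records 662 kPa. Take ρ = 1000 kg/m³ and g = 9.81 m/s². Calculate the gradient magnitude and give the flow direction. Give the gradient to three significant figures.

i ≈ 0.0434; groundwater flows toward the north

Total head at well F: h = 781.80 − 24.73 = 757.07 m.
Pressure head at well D: ψ = P/(ρg) = 662×1000 / (1000 × 9.81) = 67.48 m.
Total head at well D: h = z + ψ = 682.95 + 67.48 = 750.43 m.
Head difference: h(well F) − h(well D) = 757.07 − 750.43 = 6.64 m.
Hydraulic gradient: i = |Δh| / L = 6.64 / 153 = 0.0434.
Flow is from higher to lower head: from well F toward well D, i.e. toward the north.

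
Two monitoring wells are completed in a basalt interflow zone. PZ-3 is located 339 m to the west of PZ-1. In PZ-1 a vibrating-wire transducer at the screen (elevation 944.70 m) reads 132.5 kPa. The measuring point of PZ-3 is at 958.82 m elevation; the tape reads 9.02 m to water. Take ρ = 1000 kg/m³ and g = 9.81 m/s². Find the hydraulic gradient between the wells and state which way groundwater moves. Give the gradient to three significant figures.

i ≈ 0.0248; groundwater flows toward the west

Pressure head at PZ-1: ψ = P/(ρg) = 132.5×1000 / (1000 × 9.81) = 13.51 m.
Total head at PZ-1: h = z + ψ = 944.70 + 13.51 = 958.21 m.
Total head at PZ-3: h = 958.82 − 9.02 = 949.80 m.
Head difference: h(PZ-1) − h(PZ-3) = 958.21 − 949.80 = 8.41 m.
Hydraulic gradient: i = |Δh| / L = 8.41 / 339 = 0.0248.
Flow is from higher to lower head: from PZ-1 toward PZ-3, i.e. toward the west.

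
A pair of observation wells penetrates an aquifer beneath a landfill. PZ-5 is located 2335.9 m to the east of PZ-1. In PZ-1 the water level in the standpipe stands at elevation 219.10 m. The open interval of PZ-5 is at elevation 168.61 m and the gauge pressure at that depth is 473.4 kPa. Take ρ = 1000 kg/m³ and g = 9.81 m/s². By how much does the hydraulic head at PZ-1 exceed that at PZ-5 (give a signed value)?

Δh ≈ 2.23 m

Total head at PZ-1: h = 219.10 m (water level in the piezometer is the total head).
Pressure head at PZ-5: ψ = P/(ρg) = 473.4×1000 / (1000 × 9.81) = 48.26 m.
Total head at PZ-5: h = z + ψ = 168.61 + 48.26 = 216.87 m.
Head difference: h(PZ-1) − h(PZ-5) = 219.10 − 216.87 = 2.23 m.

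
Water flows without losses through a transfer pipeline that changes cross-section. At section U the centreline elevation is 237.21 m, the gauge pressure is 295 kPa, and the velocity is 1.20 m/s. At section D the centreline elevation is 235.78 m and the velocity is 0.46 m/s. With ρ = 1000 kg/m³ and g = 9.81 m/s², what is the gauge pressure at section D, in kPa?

Pressure head at U: ψ₁ = P₁/(ρg) = 295×1000 / (1000 × 9.81) = 30.07 m.
Velocity heads: v₁²/2g = 1.20²/19.62 = 0.073 m; v₂²/2g = 0.46²/19.62 = 0.011 m.
Total head H = z₁ + ψ₁ + v₁²/2g = 237.21 + 30.07 + 0.073 = 267.35 m.
ψ₂ = H − z₂ − v₂²/2g = 267.35 − 235.78 − 0.011 = 31.56 m.
P₂ = ρgψ₂ = 1000 × 9.81 × 31.56 ≈ 310 kPa.

P₂ ≈ 310 kPa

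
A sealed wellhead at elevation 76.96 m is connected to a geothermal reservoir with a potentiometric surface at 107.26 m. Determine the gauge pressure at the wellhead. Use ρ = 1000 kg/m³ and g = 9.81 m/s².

Head above the cap: Δh = 107.26 − 76.96 = 30.30 m.
P = ρgΔh = 1000 × 9.81 × 30.30 = 297243 Pa ≈ 297 kPa.

P ≈ 297 kPa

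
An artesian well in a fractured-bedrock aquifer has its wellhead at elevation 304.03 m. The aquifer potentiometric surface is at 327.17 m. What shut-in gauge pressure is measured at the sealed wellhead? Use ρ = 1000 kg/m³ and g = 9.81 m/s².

P ≈ 227 kPa

Head above the cap: Δh = 327.17 − 304.03 = 23.14 m.
P = ρgΔh = 1000 × 9.81 × 23.14 = 227003 Pa ≈ 227 kPa.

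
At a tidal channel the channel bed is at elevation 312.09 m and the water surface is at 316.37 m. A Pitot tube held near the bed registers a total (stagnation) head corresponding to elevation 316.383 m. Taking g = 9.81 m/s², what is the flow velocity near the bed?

Near the bed, under hydrostatic conditions, the piezometric head (z + ψ) equals the free-surface elevation, 316.37 m.
Velocity head = total − piezometric = 316.383 − 316.37 = 0.013 m.
v = √(2g·h_v) = √(2 × 9.81 × 0.013) = 0.505 m/s.

v ≈ 0.505 m/s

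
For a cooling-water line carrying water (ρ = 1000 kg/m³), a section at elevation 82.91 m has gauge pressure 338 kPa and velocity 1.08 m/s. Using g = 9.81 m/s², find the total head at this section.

Pressure head ψ = P/(ρg) = 338×1000 / (1000 × 9.81) = 34.45 m.
Velocity head = v²/(2g) = 1.08² / (2 × 9.81) = 0.059 m.
h = z + ψ + v²/(2g) = 82.91 + 34.45 + 0.059 = 117.42 m.

h ≈ 117.42 m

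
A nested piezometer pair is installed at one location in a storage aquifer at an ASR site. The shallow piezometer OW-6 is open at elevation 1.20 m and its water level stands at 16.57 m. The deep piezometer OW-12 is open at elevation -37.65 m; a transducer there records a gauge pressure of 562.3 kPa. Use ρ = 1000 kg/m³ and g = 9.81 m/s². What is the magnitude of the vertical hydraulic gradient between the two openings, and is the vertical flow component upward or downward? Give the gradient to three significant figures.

|i_v| ≈ 0.0798; vertical flow is upward

Total head at OW-6: h = 16.57 m (water level in the standpipe).
Pressure head at OW-12: ψ = P/(ρg) = 562.3×1000 / (1000 × 9.81) = 57.32 m.
Total head at OW-12: h = z + ψ = -37.65 + 57.32 = 19.67 m.
Δh = h(OW-6) − h(OW-12) = 16.57 − 19.67 = -3.10 m.
Vertical separation Δz = 1.20 − (-37.65) = 38.85 m.
|i_v| = |Δh| / Δz = 3.10 / 38.85 = 0.0798.
Head is higher in the deep piezometer, so vertical flow is upward (discharge condition).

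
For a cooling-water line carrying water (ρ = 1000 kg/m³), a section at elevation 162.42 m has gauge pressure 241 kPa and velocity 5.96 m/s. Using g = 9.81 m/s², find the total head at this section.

h ≈ 188.80 m

Pressure head ψ = P/(ρg) = 241×1000 / (1000 × 9.81) = 24.57 m.
Velocity head = v²/(2g) = 5.96² / (2 × 9.81) = 1.810 m.
h = z + ψ + v²/(2g) = 162.42 + 24.57 + 1.810 = 188.80 m.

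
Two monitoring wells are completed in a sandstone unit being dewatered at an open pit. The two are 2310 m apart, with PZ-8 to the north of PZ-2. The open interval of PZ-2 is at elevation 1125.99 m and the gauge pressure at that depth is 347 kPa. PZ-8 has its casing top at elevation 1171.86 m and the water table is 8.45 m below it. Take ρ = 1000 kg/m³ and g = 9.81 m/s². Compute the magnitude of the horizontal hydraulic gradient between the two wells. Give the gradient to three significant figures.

i ≈ 0.000887

Pressure head at PZ-2: ψ = P/(ρg) = 347×1000 / (1000 × 9.81) = 35.37 m.
Total head at PZ-2: h = z + ψ = 1125.99 + 35.37 = 1161.36 m.
Total head at PZ-8: h = 1171.86 − 8.45 = 1163.41 m.
Head difference: h(PZ-2) − h(PZ-8) = 1161.36 − 1163.41 = -2.05 m.
Hydraulic gradient: i = |Δh| / L = 2.05 / 2310 = 0.000887.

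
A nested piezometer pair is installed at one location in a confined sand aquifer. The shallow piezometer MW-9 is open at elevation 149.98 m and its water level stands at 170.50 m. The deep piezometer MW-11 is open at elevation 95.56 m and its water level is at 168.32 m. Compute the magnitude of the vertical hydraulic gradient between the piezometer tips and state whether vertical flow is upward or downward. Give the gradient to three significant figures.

|i_v| ≈ 0.0401; vertical flow is downward

Total head at MW-9: h = 170.50 m (water level in the standpipe).
Total head at MW-11: h = 168.32 m.
Δh = h(MW-9) − h(MW-11) = 170.50 − 168.32 = 2.18 m.
Vertical separation Δz = 149.98 − 95.56 = 54.42 m.
|i_v| = |Δh| / Δz = 2.18 / 54.42 = 0.0401.
Head is higher in the shallow piezometer, so vertical flow is downward (recharge condition).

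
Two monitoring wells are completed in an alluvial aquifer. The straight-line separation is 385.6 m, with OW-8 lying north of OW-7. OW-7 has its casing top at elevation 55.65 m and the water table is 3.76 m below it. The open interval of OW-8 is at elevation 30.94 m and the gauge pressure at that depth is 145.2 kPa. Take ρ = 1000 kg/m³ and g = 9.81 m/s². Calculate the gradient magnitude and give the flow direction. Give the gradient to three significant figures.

i ≈ 0.0159; groundwater flows toward the north

Total head at OW-7: h = 55.65 − 3.76 = 51.89 m.
Pressure head at OW-8: ψ = P/(ρg) = 145.2×1000 / (1000 × 9.81) = 14.80 m.
Total head at OW-8: h = z + ψ = 30.94 + 14.80 = 45.74 m.
Head difference: h(OW-7) − h(OW-8) = 51.89 − 45.74 = 6.15 m.
Hydraulic gradient: i = |Δh| / L = 6.15 / 385.6 = 0.0159.
Flow is from higher to lower head: from OW-7 toward OW-8, i.e. toward the north.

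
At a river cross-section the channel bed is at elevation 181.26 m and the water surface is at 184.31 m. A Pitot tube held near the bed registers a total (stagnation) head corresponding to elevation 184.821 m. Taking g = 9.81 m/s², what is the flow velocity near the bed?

v ≈ 3.17 m/s

Near the bed, under hydrostatic conditions, the piezometric head (z + ψ) equals the free-surface elevation, 184.31 m.
Velocity head = total − piezometric = 184.821 − 184.31 = 0.511 m.
v = √(2g·h_v) = √(2 × 9.81 × 0.511) = 3.17 m/s.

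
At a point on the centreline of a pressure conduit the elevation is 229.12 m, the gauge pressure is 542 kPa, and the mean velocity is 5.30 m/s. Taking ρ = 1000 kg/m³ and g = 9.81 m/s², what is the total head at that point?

Pressure head ψ = P/(ρg) = 542×1000 / (1000 × 9.81) = 55.25 m.
Velocity head = v²/(2g) = 5.30² / (2 × 9.81) = 1.432 m.
h = z + ψ + v²/(2g) = 229.12 + 55.25 + 1.432 = 285.80 m.

h ≈ 285.80 m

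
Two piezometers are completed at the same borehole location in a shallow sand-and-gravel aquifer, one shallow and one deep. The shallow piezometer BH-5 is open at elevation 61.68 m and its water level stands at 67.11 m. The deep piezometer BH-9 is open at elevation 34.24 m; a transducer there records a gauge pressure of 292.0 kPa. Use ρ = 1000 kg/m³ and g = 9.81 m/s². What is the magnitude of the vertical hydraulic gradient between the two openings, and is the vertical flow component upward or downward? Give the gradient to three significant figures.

|i_v| ≈ 0.113; vertical flow is downward

Total head at BH-5: h = 67.11 m (water level in the standpipe).
Pressure head at BH-9: ψ = P/(ρg) = 292.0×1000 / (1000 × 9.81) = 29.77 m.
Total head at BH-9: h = z + ψ = 34.24 + 29.77 = 64.01 m.
Δh = h(BH-5) − h(BH-9) = 67.11 − 64.01 = 3.10 m.
Vertical separation Δz = 61.68 − 34.24 = 27.44 m.
|i_v| = |Δh| / Δz = 3.10 / 27.44 = 0.113.
Head is higher in the shallow piezometer, so vertical flow is downward (recharge condition).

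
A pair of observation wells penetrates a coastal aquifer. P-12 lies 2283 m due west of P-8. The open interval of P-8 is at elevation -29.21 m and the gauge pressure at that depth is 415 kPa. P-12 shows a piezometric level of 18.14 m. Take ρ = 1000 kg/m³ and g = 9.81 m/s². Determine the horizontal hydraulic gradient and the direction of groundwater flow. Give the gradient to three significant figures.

i ≈ 0.00221; groundwater flows toward the east

Pressure head at P-8: ψ = P/(ρg) = 415×1000 / (1000 × 9.81) = 42.30 m.
Total head at P-8: h = z + ψ = -29.21 + 42.30 = 13.09 m.
Total head at P-12: h = 18.14 m (water level in the piezometer is the total head).
Head difference: h(P-8) − h(P-12) = 13.09 − 18.14 = -5.05 m.
Hydraulic gradient: i = |Δh| / L = 5.05 / 2283 = 0.00221.
Flow is from higher to lower head: from P-12 toward P-8, i.e. toward the east.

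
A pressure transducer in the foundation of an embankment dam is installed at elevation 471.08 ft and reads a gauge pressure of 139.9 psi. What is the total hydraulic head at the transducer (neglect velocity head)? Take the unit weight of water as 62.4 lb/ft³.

h ≈ 793.93 ft

ψ = 144·P/γ = 144 × 139.9 / 62.4 = 322.85 ft.
h = z + ψ = 471.08 + 322.85 = 793.93 ft.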